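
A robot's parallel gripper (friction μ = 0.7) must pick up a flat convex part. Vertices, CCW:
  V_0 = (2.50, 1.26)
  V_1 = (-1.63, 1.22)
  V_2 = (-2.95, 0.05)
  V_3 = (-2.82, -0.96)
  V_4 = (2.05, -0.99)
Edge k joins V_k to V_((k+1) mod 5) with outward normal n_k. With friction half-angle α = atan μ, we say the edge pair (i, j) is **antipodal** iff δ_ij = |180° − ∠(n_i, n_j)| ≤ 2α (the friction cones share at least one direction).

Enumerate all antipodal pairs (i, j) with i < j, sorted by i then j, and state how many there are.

count = 4; pairs: (0,3), (1,3), (1,4), (2,4)

α = atan 0.7 = 34.99°;  2α = 69.98°
n_0 = (-0.0097, +1.0000)
n_1 = (-0.6633, +0.7483)
n_2 = (-0.9918, -0.1277)
n_3 = (-0.0062, -1.0000)
n_4 = (+0.9806, -0.1961)
  (0,1): δ = 139.00°  ·
  (0,2): δ = 83.22°  ·
  (0,3): δ = 0.91°  ✓
  (0,4): δ = 78.14°  ·
  (1,2): δ = 124.22°  ·
  (1,3): δ = 41.91°  ✓
  (1,4): δ = 37.14°  ✓
  (2,3): δ = 97.69°  ·
  (2,4): δ = 18.64°  ✓
  (3,4): δ = 100.96°  ·
antipodal pairs: 4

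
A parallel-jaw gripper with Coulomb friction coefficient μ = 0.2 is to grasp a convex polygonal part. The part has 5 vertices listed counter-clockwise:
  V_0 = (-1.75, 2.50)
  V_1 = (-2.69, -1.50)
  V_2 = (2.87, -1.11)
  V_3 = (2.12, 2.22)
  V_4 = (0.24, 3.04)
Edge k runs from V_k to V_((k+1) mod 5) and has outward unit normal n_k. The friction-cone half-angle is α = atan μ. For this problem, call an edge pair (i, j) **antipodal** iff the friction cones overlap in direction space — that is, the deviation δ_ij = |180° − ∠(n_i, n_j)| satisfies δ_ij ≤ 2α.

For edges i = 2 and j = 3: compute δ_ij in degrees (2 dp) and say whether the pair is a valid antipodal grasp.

δ = 126.26°, invalid

α = atan 0.2 = 11.31°;  2α = 22.62°
edge 2: e_2 = (-0.75, +3.33);  n_2 = (+0.9756, +0.2197)
edge 3: e_3 = (-1.88, +0.82);  n_3 = (+0.3998, +0.9166)
∠(n_2, n_3) = 53.74°
δ = |180° − 53.74°| = 126.26°
126.26° > 2α = 22.62°  →  invalid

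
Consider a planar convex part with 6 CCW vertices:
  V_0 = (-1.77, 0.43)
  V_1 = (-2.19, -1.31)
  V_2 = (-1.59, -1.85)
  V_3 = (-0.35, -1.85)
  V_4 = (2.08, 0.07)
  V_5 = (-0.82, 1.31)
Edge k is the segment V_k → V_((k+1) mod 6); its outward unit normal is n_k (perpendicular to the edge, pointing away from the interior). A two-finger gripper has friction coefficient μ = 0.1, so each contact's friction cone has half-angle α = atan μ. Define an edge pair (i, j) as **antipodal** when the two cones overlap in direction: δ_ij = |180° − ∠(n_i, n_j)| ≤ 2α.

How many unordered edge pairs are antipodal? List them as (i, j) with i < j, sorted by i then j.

count = 1; pairs: (3,5)

α = atan 0.1 = 5.71°;  2α = 11.42°
n_0 = (-0.9721, +0.2346)
n_1 = (-0.6690, -0.7433)
n_2 = (+0.0000, -1.0000)
n_3 = (+0.6200, -0.7846)
n_4 = (+0.3932, +0.9195)
n_5 = (-0.6796, +0.7336)
  (0,1): δ = 118.42°  ·
  (0,2): δ = 76.43°  ·
  (0,3): δ = 38.12°  ·
  (0,4): δ = 80.42°  ·
  (0,5): δ = 146.38°  ·
  (1,2): δ = 138.01°  ·
  (1,3): δ = 99.70°  ·
  (1,4): δ = 18.84°  ·
  (1,5): δ = 84.80°  ·
  (2,3): δ = 141.69°  ·
  (2,4): δ = 23.15°  ·
  (2,5): δ = 42.81°  ·
  (3,4): δ = 61.46°  ·
  (3,5): δ = 4.50°  ✓
  (4,5): δ = 114.04°  ·
antipodal pairs: 1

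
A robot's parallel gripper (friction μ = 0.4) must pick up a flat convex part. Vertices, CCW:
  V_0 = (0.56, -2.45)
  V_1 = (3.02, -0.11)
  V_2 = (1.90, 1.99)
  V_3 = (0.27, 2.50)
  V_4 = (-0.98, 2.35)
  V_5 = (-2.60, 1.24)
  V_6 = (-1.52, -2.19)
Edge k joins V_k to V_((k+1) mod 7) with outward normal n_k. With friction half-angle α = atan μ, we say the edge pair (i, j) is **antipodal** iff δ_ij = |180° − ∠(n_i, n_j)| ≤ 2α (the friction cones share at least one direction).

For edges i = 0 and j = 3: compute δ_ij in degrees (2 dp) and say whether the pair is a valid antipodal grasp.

δ = 36.73°, valid

α = atan 0.4 = 21.80°;  2α = 43.60°
edge 0: e_0 = (+2.46, +2.34);  n_0 = (+0.6892, -0.7246)
edge 3: e_3 = (-1.25, -0.15);  n_3 = (-0.1191, +0.9929)
∠(n_0, n_3) = 143.27°
δ = |180° − 143.27°| = 36.73°
36.73° ≤ 2α = 43.60°  →  valid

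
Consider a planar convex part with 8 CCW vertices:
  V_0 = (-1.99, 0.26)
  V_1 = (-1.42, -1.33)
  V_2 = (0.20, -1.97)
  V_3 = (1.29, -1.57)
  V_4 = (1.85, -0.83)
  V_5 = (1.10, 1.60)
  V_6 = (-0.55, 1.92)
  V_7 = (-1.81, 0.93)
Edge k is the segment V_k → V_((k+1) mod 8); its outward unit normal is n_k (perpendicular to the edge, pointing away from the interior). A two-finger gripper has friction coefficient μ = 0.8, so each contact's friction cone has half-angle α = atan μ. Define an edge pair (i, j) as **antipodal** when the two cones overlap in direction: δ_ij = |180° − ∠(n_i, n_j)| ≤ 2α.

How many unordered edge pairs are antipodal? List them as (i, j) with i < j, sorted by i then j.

count = 14; pairs: (0,3), (0,4), (0,5), (1,4), (1,5), (1,6), (2,5), (2,6), (2,7), (3,5), (3,6), (3,7), (4,6), (4,7)

α = atan 0.8 = 38.66°;  2α = 77.32°
n_0 = (-0.9413, -0.3375)
n_1 = (-0.3674, -0.9301)
n_2 = (+0.3445, -0.9388)
n_3 = (+0.7974, -0.6034)
n_4 = (+0.9555, +0.2949)
n_5 = (+0.1904, +0.9817)
n_6 = (-0.6178, +0.7863)
n_7 = (-0.9658, +0.2595)
  (0,1): δ = 131.28°  ·
  (0,2): δ = 89.57°  ·
  (0,3): δ = 56.84°  ✓
  (0,4): δ = 2.57°  ✓
  (0,5): δ = 59.30°  ✓
  (0,6): δ = 108.43°  ·
  (0,7): δ = 145.24°  ·
  (1,2): δ = 138.29°  ·
  (1,3): δ = 105.56°  ·
  (1,4): δ = 51.29°  ✓
  (1,5): δ = 10.58°  ✓
  (1,6): δ = 59.71°  ✓
  (1,7): δ = 96.52°  ·
  (2,3): δ = 147.27°  ·
  (2,4): δ = 93.00°  ·
  (2,5): δ = 31.13°  ✓
  (2,6): δ = 18.01°  ✓
  (2,7): δ = 54.81°  ✓
  (3,4): δ = 125.73°  ·
  (3,5): δ = 63.86°  ✓
  (3,6): δ = 14.73°  ✓
  (3,7): δ = 22.08°  ✓
  (4,5): δ = 118.13°  ·
  (4,6): δ = 69.00°  ✓
  (4,7): δ = 32.19°  ✓
  (5,6): δ = 130.87°  ·
  (5,7): δ = 94.06°  ·
  (6,7): δ = 143.20°  ·
antipodal pairs: 14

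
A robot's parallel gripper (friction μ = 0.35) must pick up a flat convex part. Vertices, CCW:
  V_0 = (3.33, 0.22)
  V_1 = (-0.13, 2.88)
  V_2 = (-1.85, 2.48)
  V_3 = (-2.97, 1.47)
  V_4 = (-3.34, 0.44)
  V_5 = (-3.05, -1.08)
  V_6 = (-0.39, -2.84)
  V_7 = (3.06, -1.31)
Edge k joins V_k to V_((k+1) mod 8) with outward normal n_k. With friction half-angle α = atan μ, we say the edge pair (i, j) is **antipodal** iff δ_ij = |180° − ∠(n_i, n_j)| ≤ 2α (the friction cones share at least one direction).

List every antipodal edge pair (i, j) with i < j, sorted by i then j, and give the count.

count = 6; pairs: (0,5), (1,6), (2,6), (2,7), (3,7), (4,7)

α = atan 0.35 = 19.29°;  2α = 38.58°
n_0 = (+0.6095, +0.7928)
n_1 = (-0.2265, +0.9740)
n_2 = (-0.6697, +0.7426)
n_3 = (-0.9411, +0.3381)
n_4 = (-0.9823, -0.1874)
n_5 = (-0.5518, -0.8340)
n_6 = (+0.4054, -0.9141)
n_7 = (+0.9848, -0.1738)
  (0,1): δ = 129.36°  ·
  (0,2): δ = 100.40°  ·
  (0,3): δ = 72.21°  ·
  (0,4): δ = 41.65°  ·
  (0,5): δ = 4.06°  ✓
  (0,6): δ = 61.47°  ·
  (0,7): δ = 117.54°  ·
  (1,2): δ = 151.05°  ·
  (1,3): δ = 122.85°  ·
  (1,4): δ = 92.29°  ·
  (1,5): δ = 46.58°  ·
  (1,6): δ = 10.82°  ✓
  (1,7): δ = 66.90°  ·
  (2,3): δ = 151.80°  ·
  (2,4): δ = 121.24°  ·
  (2,5): δ = 75.53°  ·
  (2,6): δ = 18.13°  ✓
  (2,7): δ = 37.95°  ✓
  (3,4): δ = 149.44°  ·
  (3,5): δ = 103.73°  ·
  (3,6): δ = 46.32°  ·
  (3,7): δ = 9.75°  ✓
  (4,5): δ = 134.29°  ·
  (4,6): δ = 76.89°  ·
  (4,7): δ = 20.81°  ✓
  (5,6): δ = 122.59°  ·
  (5,7): δ = 66.52°  ·
  (6,7): δ = 123.92°  ·
antipodal pairs: 6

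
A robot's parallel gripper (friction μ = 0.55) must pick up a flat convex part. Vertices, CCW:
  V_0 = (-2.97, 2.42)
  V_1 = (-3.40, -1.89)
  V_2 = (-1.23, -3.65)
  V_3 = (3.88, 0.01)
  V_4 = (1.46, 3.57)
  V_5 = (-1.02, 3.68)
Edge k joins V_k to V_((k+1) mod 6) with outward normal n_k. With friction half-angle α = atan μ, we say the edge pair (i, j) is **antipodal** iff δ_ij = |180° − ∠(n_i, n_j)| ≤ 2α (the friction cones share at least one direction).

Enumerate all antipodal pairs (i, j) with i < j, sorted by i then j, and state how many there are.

count = 6; pairs: (0,2), (0,3), (1,3), (1,4), (2,4), (2,5)

α = atan 0.55 = 28.81°;  2α = 57.62°
n_0 = (-0.9951, +0.0993)
n_1 = (-0.6299, -0.7767)
n_2 = (+0.5823, -0.8130)
n_3 = (+0.8270, +0.5622)
n_4 = (+0.0443, +0.9990)
n_5 = (-0.5427, +0.8399)
  (0,1): δ = 123.35°  ·
  (0,2): δ = 48.69°  ✓
  (0,3): δ = 39.90°  ✓
  (0,4): δ = 93.16°  ·
  (0,5): δ = 128.57°  ·
  (1,2): δ = 105.34°  ·
  (1,3): δ = 16.75°  ✓
  (1,4): δ = 36.50°  ✓
  (1,5): δ = 71.91°  ·
  (2,3): δ = 91.40°  ·
  (2,4): δ = 38.15°  ✓
  (2,5): δ = 2.74°  ✓
  (3,4): δ = 126.75°  ·
  (3,5): δ = 91.34°  ·
  (4,5): δ = 144.59°  ·
antipodal pairs: 6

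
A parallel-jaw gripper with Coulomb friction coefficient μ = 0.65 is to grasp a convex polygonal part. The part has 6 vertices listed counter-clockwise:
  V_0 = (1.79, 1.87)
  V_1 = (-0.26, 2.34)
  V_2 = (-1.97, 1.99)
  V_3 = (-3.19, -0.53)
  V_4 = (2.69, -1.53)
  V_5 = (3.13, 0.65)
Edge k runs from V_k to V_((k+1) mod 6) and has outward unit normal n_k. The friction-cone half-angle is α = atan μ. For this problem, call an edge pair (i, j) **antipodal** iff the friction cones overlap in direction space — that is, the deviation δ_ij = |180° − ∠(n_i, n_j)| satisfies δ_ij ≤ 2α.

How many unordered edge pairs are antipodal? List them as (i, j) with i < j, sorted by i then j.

count = 4; pairs: (0,3), (1,3), (2,4), (3,5)

α = atan 0.65 = 33.02°;  2α = 66.05°
n_0 = (+0.2235, +0.9747)
n_1 = (-0.2005, +0.9797)
n_2 = (-0.9001, +0.4357)
n_3 = (-0.1677, -0.9858)
n_4 = (+0.9802, -0.1978)
n_5 = (+0.6732, +0.7394)
  (0,1): δ = 155.52°  ·
  (0,2): δ = 102.92°  ·
  (0,3): δ = 3.26°  ✓
  (0,4): δ = 91.50°  ·
  (0,5): δ = 150.60°  ·
  (1,2): δ = 127.40°  ·
  (1,3): δ = 21.22°  ✓
  (1,4): δ = 67.02°  ·
  (1,5): δ = 126.12°  ·
  (2,3): δ = 73.82°  ·
  (2,4): δ = 14.42°  ✓
  (2,5): δ = 73.52°  ·
  (3,4): δ = 91.76°  ·
  (3,5): δ = 32.66°  ✓
  (4,5): δ = 120.91°  ·
antipodal pairs: 4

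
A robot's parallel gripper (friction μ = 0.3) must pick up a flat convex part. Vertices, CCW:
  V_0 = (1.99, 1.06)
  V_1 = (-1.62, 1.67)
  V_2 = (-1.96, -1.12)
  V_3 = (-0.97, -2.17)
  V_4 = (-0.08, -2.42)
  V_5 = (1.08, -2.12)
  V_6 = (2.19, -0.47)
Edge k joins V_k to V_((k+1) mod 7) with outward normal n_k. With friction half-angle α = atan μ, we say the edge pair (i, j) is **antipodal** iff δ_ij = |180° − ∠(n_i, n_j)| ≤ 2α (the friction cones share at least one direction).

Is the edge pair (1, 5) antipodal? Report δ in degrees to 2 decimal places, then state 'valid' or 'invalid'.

δ = 26.98°, valid

α = atan 0.3 = 16.70°;  2α = 33.40°
edge 1: e_1 = (-0.34, -2.79);  n_1 = (-0.9927, +0.1210)
edge 5: e_5 = (+1.11, +1.65);  n_5 = (+0.8297, -0.5582)
∠(n_1, n_5) = 153.02°
δ = |180° − 153.02°| = 26.98°
26.98° ≤ 2α = 33.40°  →  valid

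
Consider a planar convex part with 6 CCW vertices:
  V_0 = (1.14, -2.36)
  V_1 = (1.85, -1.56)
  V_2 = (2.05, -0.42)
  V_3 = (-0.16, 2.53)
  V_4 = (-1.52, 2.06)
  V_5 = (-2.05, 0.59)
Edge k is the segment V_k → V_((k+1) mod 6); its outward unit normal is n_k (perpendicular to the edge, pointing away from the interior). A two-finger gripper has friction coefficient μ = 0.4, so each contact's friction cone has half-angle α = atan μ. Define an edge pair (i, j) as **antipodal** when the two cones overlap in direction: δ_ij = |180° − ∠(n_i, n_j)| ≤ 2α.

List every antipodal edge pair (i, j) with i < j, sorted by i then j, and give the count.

count = 4; pairs: (0,3), (0,4), (1,4), (2,5)

α = atan 0.4 = 21.80°;  2α = 43.60°
n_0 = (+0.7479, -0.6638)
n_1 = (+0.9850, -0.1728)
n_2 = (+0.8003, +0.5996)
n_3 = (-0.3266, +0.9452)
n_4 = (-0.9407, +0.3392)
n_5 = (-0.6789, -0.7342)
  (0,1): δ = 148.36°  ·
  (0,2): δ = 101.57°  ·
  (0,3): δ = 29.35°  ✓
  (0,4): δ = 21.76°  ✓
  (0,5): δ = 88.83°  ·
  (1,2): δ = 133.21°  ·
  (1,3): δ = 60.98°  ·
  (1,4): δ = 9.88°  ✓
  (1,5): δ = 57.19°  ·
  (2,3): δ = 107.77°  ·
  (2,4): δ = 56.67°  ·
  (2,5): δ = 10.40°  ✓
  (3,4): δ = 128.89°  ·
  (3,5): δ = 61.83°  ·
  (4,5): δ = 112.94°  ·
antipodal pairs: 4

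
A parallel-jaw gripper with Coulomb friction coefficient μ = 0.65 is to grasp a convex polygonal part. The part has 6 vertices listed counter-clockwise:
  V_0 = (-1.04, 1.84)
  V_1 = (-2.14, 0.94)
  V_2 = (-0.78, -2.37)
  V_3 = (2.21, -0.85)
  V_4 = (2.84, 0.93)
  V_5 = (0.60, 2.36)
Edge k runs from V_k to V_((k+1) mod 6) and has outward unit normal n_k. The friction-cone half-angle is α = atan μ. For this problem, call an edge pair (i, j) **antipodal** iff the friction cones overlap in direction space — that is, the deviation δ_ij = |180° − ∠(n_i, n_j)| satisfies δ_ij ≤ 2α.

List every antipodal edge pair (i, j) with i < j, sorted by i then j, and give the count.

α = atan 0.65 = 33.02°;  2α = 66.05°
n_0 = (-0.6332, +0.7740)
n_1 = (-0.9250, -0.3800)
n_2 = (+0.4532, -0.8914)
n_3 = (+0.9427, -0.3337)
n_4 = (+0.5381, +0.8429)
n_5 = (-0.3022, +0.9532)
  (0,1): δ = 106.95°  ·
  (0,2): δ = 12.34°  ✓
  (0,3): δ = 31.22°  ✓
  (0,4): δ = 108.16°  ·
  (0,5): δ = 158.30°  ·
  (1,2): δ = 85.39°  ·
  (1,3): δ = 41.83°  ✓
  (1,4): δ = 35.11°  ✓
  (1,5): δ = 85.26°  ·
  (2,3): δ = 136.44°  ·
  (2,4): δ = 59.50°  ✓
  (2,5): δ = 9.35°  ✓
  (3,4): δ = 103.06°  ·
  (3,5): δ = 52.92°  ✓
  (4,5): δ = 129.85°  ·
antipodal pairs: 7

count = 7; pairs: (0,2), (0,3), (1,3), (1,4), (2,4), (2,5), (3,5)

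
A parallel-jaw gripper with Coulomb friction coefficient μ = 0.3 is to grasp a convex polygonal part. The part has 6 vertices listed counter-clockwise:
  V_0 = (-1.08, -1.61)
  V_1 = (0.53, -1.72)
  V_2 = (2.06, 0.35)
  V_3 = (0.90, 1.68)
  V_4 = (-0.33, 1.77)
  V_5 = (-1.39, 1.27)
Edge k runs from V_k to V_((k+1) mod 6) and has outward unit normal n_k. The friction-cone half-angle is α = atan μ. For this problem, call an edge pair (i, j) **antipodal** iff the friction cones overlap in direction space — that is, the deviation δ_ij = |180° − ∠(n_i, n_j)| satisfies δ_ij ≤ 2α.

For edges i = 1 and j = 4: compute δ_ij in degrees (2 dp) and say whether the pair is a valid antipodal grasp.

δ = 28.28°, valid

α = atan 0.3 = 16.70°;  2α = 33.40°
edge 1: e_1 = (+1.53, +2.07);  n_1 = (+0.8042, -0.5944)
edge 4: e_4 = (-1.06, -0.50);  n_4 = (-0.4266, +0.9044)
∠(n_1, n_4) = 151.72°
δ = |180° − 151.72°| = 28.28°
28.28° ≤ 2α = 33.40°  →  valid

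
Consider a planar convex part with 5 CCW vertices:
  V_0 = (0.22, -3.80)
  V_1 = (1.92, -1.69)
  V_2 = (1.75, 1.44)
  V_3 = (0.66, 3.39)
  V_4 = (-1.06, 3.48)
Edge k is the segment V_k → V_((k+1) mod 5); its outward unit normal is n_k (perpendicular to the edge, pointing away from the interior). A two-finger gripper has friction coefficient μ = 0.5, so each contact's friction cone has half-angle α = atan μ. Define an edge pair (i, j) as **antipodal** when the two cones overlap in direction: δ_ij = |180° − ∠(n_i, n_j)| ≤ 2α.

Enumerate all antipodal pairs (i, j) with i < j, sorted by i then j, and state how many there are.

α = atan 0.5 = 26.57°;  2α = 53.13°
n_0 = (+0.7787, -0.6274)
n_1 = (+0.9985, +0.0542)
n_2 = (+0.8729, +0.4879)
n_3 = (+0.0523, +0.9986)
n_4 = (-0.9849, -0.1732)
  (0,1): δ = 138.03°  ·
  (0,2): δ = 111.94°  ·
  (0,3): δ = 54.14°  ·
  (0,4): δ = 48.83°  ✓
  (1,2): δ = 153.90°  ·
  (1,3): δ = 96.10°  ·
  (1,4): δ = 6.86°  ✓
  (2,3): δ = 122.20°  ·
  (2,4): δ = 19.23°  ✓
  (3,4): δ = 77.03°  ·
antipodal pairs: 3

count = 3; pairs: (0,4), (1,4), (2,4)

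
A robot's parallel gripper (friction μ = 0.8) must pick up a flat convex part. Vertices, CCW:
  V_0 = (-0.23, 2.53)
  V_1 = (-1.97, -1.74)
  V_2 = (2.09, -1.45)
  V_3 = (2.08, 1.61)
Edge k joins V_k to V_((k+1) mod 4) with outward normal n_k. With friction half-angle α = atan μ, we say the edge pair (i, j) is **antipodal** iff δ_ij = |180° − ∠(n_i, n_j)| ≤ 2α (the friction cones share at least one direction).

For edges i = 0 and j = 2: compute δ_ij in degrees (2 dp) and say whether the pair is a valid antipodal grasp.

δ = 22.36°, valid

α = atan 0.8 = 38.66°;  2α = 77.32°
edge 0: e_0 = (-1.74, -4.27);  n_0 = (-0.9261, +0.3774)
edge 2: e_2 = (-0.01, +3.06);  n_2 = (+1.0000, +0.0033)
∠(n_0, n_2) = 157.64°
δ = |180° − 157.64°| = 22.36°
22.36° ≤ 2α = 77.32°  →  valid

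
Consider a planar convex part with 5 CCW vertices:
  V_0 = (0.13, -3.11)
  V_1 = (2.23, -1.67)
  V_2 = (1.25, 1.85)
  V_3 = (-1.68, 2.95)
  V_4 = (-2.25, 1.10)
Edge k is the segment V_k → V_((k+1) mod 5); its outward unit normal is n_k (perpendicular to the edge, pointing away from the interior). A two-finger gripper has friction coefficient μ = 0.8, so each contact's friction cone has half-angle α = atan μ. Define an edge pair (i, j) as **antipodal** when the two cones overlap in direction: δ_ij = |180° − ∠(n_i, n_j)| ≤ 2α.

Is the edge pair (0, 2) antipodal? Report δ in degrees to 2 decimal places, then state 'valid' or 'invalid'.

δ = 55.02°, valid

α = atan 0.8 = 38.66°;  2α = 77.32°
edge 0: e_0 = (+2.10, +1.44);  n_0 = (+0.5655, -0.8247)
edge 2: e_2 = (-2.93, +1.10);  n_2 = (+0.3515, +0.9362)
∠(n_0, n_2) = 124.98°
δ = |180° − 124.98°| = 55.02°
55.02° ≤ 2α = 77.32°  →  valid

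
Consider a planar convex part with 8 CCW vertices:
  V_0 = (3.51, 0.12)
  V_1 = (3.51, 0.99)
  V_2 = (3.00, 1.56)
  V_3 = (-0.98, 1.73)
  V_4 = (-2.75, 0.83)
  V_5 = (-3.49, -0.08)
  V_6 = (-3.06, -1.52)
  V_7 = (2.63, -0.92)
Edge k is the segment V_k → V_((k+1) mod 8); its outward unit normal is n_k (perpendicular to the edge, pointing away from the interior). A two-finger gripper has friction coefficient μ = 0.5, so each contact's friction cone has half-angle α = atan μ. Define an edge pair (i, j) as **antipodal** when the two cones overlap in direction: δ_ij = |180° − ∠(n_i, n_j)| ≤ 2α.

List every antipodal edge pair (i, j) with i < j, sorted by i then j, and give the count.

α = atan 0.5 = 26.57°;  2α = 53.13°
n_0 = (+1.0000, -0.0000)
n_1 = (+0.7452, +0.6668)
n_2 = (+0.0427, +0.9991)
n_3 = (-0.4532, +0.8914)
n_4 = (-0.7759, +0.6309)
n_5 = (-0.9582, -0.2861)
n_6 = (+0.1049, -0.9945)
n_7 = (+0.7634, -0.6459)
  (0,1): δ = 138.18°  ·
  (0,2): δ = 92.45°  ·
  (0,3): δ = 63.05°  ·
  (0,4): δ = 39.12°  ✓
  (0,5): δ = 16.63°  ✓
  (0,6): δ = 96.02°  ·
  (0,7): δ = 139.76°  ·
  (1,2): δ = 134.27°  ·
  (1,3): δ = 104.87°  ·
  (1,4): δ = 80.94°  ·
  (1,5): δ = 25.19°  ✓
  (1,6): δ = 54.20°  ·
  (1,7): δ = 97.94°  ·
  (2,3): δ = 150.60°  ·
  (2,4): δ = 126.67°  ·
  (2,5): δ = 70.93°  ·
  (2,6): δ = 8.47°  ✓
  (2,7): δ = 52.21°  ✓
  (3,4): δ = 156.07°  ·
  (3,5): δ = 100.33°  ·
  (3,6): δ = 20.93°  ✓
  (3,7): δ = 22.81°  ✓
  (4,5): δ = 124.26°  ·
  (4,6): δ = 44.86°  ✓
  (4,7): δ = 1.12°  ✓
  (5,6): δ = 100.61°  ·
  (5,7): δ = 56.86°  ·
  (6,7): δ = 136.26°  ·
antipodal pairs: 9

count = 9; pairs: (0,4), (0,5), (1,5), (2,6), (2,7), (3,6), (3,7), (4,6), (4,7)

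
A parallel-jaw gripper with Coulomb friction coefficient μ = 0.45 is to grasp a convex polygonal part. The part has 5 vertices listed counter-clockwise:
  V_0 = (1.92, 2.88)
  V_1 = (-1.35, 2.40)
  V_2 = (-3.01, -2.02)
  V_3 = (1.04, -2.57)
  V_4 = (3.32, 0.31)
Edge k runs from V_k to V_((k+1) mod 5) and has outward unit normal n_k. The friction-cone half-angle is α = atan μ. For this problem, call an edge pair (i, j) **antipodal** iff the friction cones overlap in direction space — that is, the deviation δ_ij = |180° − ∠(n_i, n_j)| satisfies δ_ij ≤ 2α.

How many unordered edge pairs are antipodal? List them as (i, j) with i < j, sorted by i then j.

α = atan 0.45 = 24.23°;  2α = 48.46°
n_0 = (-0.1452, +0.9894)
n_1 = (-0.9362, +0.3516)
n_2 = (-0.1346, -0.9909)
n_3 = (+0.7840, -0.6207)
n_4 = (+0.8782, +0.4784)
  (0,1): δ = 118.94°  ·
  (0,2): δ = 16.08°  ✓
  (0,3): δ = 43.28°  ✓
  (0,4): δ = 110.23°  ·
  (1,2): δ = 77.15°  ·
  (1,3): δ = 17.78°  ✓
  (1,4): δ = 49.16°  ·
  (2,3): δ = 120.63°  ·
  (2,4): δ = 53.69°  ·
  (3,4): δ = 113.05°  ·
antipodal pairs: 3

count = 3; pairs: (0,2), (0,3), (1,3)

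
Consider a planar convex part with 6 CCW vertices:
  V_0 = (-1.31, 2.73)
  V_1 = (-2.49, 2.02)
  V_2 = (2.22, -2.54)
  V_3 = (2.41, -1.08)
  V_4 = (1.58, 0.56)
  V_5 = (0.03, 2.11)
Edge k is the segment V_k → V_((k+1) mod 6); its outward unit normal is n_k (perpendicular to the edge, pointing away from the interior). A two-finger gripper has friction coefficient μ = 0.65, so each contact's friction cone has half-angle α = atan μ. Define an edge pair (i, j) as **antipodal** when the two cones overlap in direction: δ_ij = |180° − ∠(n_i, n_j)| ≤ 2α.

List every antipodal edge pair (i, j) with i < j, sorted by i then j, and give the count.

α = atan 0.65 = 33.02°;  2α = 66.05°
n_0 = (-0.5156, +0.8569)
n_1 = (-0.6956, -0.7185)
n_2 = (+0.9916, -0.1290)
n_3 = (+0.8922, +0.4516)
n_4 = (+0.7071, +0.7071)
n_5 = (+0.4199, +0.9076)
  (0,1): δ = 75.11°  ·
  (0,2): δ = 51.55°  ✓
  (0,3): δ = 85.81°  ·
  (0,4): δ = 103.96°  ·
  (0,5): δ = 124.14°  ·
  (1,2): δ = 53.34°  ✓
  (1,3): δ = 19.08°  ✓
  (1,4): δ = 0.93°  ✓
  (1,5): δ = 19.24°  ✓
  (2,3): δ = 145.74°  ·
  (2,4): δ = 127.59°  ·
  (2,5): δ = 107.41°  ·
  (3,4): δ = 161.84°  ·
  (3,5): δ = 141.67°  ·
  (4,5): δ = 159.83°  ·
antipodal pairs: 5

count = 5; pairs: (0,2), (1,2), (1,3), (1,4), (1,5)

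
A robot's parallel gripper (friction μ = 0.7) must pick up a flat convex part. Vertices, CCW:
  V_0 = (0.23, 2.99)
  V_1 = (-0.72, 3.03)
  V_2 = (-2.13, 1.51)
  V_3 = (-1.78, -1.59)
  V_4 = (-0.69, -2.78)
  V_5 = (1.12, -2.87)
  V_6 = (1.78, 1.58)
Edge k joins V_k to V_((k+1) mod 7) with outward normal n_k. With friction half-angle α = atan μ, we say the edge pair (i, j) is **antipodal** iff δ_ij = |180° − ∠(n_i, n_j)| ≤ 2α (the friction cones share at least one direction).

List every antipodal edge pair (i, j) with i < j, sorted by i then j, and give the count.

α = atan 0.7 = 34.99°;  2α = 69.98°
n_0 = (+0.0421, +0.9991)
n_1 = (-0.7331, +0.6801)
n_2 = (-0.9937, -0.1122)
n_3 = (-0.7374, -0.6754)
n_4 = (-0.0497, -0.9988)
n_5 = (+0.9892, -0.1467)
n_6 = (+0.6729, +0.7397)
  (0,1): δ = 130.44°  ·
  (0,2): δ = 81.15°  ·
  (0,3): δ = 45.10°  ✓
  (0,4): δ = 0.44°  ✓
  (0,5): δ = 83.97°  ·
  (0,6): δ = 140.12°  ·
  (1,2): δ = 130.71°  ·
  (1,3): δ = 94.66°  ·
  (1,4): δ = 50.00°  ✓
  (1,5): δ = 34.41°  ✓
  (1,6): δ = 90.56°  ·
  (2,3): δ = 143.95°  ·
  (2,4): δ = 99.29°  ·
  (2,5): δ = 14.88°  ✓
  (2,6): δ = 41.27°  ✓
  (3,4): δ = 135.34°  ·
  (3,5): δ = 50.92°  ✓
  (3,6): δ = 5.22°  ✓
  (4,5): δ = 95.59°  ·
  (4,6): δ = 39.45°  ✓
  (5,6): δ = 123.86°  ·
antipodal pairs: 9

count = 9; pairs: (0,3), (0,4), (1,4), (1,5), (2,5), (2,6), (3,5), (3,6), (4,6)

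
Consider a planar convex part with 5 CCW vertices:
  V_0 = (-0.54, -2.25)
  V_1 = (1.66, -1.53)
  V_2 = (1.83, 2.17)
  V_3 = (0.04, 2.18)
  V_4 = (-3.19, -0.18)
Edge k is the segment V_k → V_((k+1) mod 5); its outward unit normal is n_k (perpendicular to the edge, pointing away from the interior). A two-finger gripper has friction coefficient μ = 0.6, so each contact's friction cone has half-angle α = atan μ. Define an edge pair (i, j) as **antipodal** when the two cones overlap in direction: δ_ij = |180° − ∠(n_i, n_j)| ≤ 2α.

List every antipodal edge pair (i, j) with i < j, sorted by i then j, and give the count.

count = 5; pairs: (0,2), (0,3), (1,3), (1,4), (2,4)

α = atan 0.6 = 30.96°;  2α = 61.93°
n_0 = (+0.3110, -0.9504)
n_1 = (+0.9989, -0.0459)
n_2 = (+0.0056, +1.0000)
n_3 = (-0.5900, +0.8074)
n_4 = (-0.6156, -0.7881)
  (0,1): δ = 110.75°  ·
  (0,2): δ = 18.44°  ✓
  (0,3): δ = 18.03°  ✓
  (0,4): δ = 123.88°  ·
  (1,2): δ = 87.69°  ·
  (1,3): δ = 51.22°  ✓
  (1,4): δ = 54.64°  ✓
  (2,3): δ = 143.53°  ·
  (2,4): δ = 37.67°  ✓
  (3,4): δ = 74.15°  ·
antipodal pairs: 5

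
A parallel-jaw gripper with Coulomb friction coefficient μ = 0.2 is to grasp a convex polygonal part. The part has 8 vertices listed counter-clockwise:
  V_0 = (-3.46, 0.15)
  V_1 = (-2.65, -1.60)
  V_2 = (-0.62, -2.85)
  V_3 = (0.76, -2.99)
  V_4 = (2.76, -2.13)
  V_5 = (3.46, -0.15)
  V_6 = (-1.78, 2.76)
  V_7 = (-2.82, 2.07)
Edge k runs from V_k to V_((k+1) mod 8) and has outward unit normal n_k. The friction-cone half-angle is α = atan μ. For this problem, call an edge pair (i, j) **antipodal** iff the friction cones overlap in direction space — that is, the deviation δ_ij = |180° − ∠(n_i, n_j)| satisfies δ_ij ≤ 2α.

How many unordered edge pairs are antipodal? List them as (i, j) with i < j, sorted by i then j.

count = 3; pairs: (1,5), (3,6), (4,7)

α = atan 0.2 = 11.31°;  2α = 22.62°
n_0 = (-0.9075, -0.4200)
n_1 = (-0.5243, -0.8515)
n_2 = (-0.1009, -0.9949)
n_3 = (+0.3950, -0.9187)
n_4 = (+0.9428, -0.3333)
n_5 = (+0.4855, +0.8742)
n_6 = (-0.5528, +0.8333)
n_7 = (-0.9487, +0.3162)
  (0,1): δ = 146.46°  ·
  (0,2): δ = 120.63°  ·
  (0,3): δ = 91.57°  ·
  (0,4): δ = 44.31°  ·
  (0,5): δ = 36.12°  ·
  (0,6): δ = 98.73°  ·
  (0,7): δ = 136.73°  ·
  (1,2): δ = 154.17°  ·
  (1,3): δ = 125.11°  ·
  (1,4): δ = 77.85°  ·
  (1,5): δ = 2.58°  ✓
  (1,6): δ = 65.19°  ·
  (1,7): δ = 103.19°  ·
  (2,3): δ = 150.94°  ·
  (2,4): δ = 103.68°  ·
  (2,5): δ = 23.25°  ·
  (2,6): δ = 39.36°  ·
  (2,7): δ = 77.36°  ·
  (3,4): δ = 132.74°  ·
  (3,5): δ = 52.31°  ·
  (3,6): δ = 10.30°  ✓
  (3,7): δ = 48.30°  ·
  (4,5): δ = 99.58°  ·
  (4,6): δ = 36.97°  ·
  (4,7): δ = 1.04°  ✓
  (5,6): δ = 117.39°  ·
  (5,7): δ = 79.39°  ·
  (6,7): δ = 142.00°  ·
antipodal pairs: 3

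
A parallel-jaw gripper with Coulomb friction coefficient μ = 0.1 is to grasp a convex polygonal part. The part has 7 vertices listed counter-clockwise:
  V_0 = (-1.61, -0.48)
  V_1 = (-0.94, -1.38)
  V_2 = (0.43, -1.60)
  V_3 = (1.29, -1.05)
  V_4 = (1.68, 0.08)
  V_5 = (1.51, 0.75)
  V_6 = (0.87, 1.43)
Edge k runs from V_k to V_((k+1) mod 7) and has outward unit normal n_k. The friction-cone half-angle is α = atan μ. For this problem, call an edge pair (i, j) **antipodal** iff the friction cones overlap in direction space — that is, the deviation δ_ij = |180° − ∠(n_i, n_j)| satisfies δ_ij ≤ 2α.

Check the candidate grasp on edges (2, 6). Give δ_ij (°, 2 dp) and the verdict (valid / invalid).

α = atan 0.1 = 5.71°;  2α = 11.42°
edge 2: e_2 = (+0.86, +0.55);  n_2 = (+0.5388, -0.8424)
edge 6: e_6 = (-2.48, -1.91);  n_6 = (-0.6102, +0.7923)
∠(n_2, n_6) = 175.00°
δ = |180° − 175.00°| = 5.00°
5.00° ≤ 2α = 11.42°  →  valid

δ = 5.00°, valid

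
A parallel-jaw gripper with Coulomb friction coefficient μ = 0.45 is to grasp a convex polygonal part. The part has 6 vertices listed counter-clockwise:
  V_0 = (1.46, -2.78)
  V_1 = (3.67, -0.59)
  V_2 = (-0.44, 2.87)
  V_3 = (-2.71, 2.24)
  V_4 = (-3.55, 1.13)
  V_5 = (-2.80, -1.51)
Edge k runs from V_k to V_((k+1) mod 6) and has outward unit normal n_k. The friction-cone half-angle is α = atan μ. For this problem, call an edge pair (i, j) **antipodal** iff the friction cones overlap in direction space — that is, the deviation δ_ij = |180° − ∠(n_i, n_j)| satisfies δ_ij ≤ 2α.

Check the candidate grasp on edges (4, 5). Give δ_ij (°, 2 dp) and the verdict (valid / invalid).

α = atan 0.45 = 24.23°;  2α = 48.46°
edge 4: e_4 = (+0.75, -2.64);  n_4 = (-0.9619, -0.2733)
edge 5: e_5 = (+4.26, -1.27);  n_5 = (-0.2857, -0.9583)
∠(n_4, n_5) = 57.54°
δ = |180° − 57.54°| = 122.46°
122.46° > 2α = 48.46°  →  invalid

δ = 122.46°, invalid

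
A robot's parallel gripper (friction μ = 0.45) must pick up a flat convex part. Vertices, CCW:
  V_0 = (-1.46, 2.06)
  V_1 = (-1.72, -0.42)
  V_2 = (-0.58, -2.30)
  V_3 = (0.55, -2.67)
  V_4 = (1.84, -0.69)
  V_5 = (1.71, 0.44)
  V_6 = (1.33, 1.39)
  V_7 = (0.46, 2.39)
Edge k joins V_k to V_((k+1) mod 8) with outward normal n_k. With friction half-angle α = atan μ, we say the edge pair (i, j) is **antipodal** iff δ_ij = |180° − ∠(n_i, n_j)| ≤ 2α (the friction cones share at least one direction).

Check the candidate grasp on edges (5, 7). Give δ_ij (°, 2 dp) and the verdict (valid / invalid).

δ = 102.05°, invalid

α = atan 0.45 = 24.23°;  2α = 48.46°
edge 5: e_5 = (-0.38, +0.95);  n_5 = (+0.9285, +0.3714)
edge 7: e_7 = (-1.92, -0.33);  n_7 = (-0.1694, +0.9855)
∠(n_5, n_7) = 77.95°
δ = |180° − 77.95°| = 102.05°
102.05° > 2α = 48.46°  →  invalid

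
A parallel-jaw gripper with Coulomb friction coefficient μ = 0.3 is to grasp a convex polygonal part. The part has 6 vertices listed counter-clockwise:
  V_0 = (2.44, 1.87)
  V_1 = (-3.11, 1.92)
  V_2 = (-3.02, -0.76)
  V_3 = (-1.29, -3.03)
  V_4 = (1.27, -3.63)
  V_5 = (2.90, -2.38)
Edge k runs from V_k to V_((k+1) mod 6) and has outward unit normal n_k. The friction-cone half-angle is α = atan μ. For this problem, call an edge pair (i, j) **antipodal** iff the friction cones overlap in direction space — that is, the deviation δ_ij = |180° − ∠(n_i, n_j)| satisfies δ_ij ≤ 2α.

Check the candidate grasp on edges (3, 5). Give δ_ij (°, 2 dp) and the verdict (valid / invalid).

δ = 70.63°, invalid

α = atan 0.3 = 16.70°;  2α = 33.40°
edge 3: e_3 = (+2.56, -0.60);  n_3 = (-0.2282, -0.9736)
edge 5: e_5 = (-0.46, +4.25);  n_5 = (+0.9942, +0.1076)
∠(n_3, n_5) = 109.37°
δ = |180° − 109.37°| = 70.63°
70.63° > 2α = 33.40°  →  invalid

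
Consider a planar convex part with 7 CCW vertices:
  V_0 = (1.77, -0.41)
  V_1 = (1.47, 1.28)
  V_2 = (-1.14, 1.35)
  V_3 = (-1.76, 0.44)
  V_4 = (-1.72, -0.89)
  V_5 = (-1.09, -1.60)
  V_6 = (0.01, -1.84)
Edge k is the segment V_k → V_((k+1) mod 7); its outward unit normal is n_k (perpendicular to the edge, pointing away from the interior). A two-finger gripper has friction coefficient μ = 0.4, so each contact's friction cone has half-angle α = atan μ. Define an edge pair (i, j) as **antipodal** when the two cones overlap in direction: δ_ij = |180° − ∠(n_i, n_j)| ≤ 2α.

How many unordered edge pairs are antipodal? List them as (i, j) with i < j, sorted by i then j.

α = atan 0.4 = 21.80°;  2α = 43.60°
n_0 = (+0.9846, +0.1748)
n_1 = (+0.0268, +0.9996)
n_2 = (-0.8264, +0.5631)
n_3 = (-0.9995, -0.0301)
n_4 = (-0.7480, -0.6637)
n_5 = (-0.2132, -0.9770)
n_6 = (+0.6306, -0.7761)
  (0,1): δ = 101.60°  ·
  (0,2): δ = 44.33°  ·
  (0,3): δ = 8.34°  ✓
  (0,4): δ = 31.52°  ✓
  (0,5): δ = 67.63°  ·
  (0,6): δ = 119.03°  ·
  (1,2): δ = 122.73°  ·
  (1,3): δ = 86.74°  ·
  (1,4): δ = 46.88°  ·
  (1,5): δ = 10.77°  ✓
  (1,6): δ = 40.63°  ✓
  (2,3): δ = 144.01°  ·
  (2,4): δ = 104.15°  ·
  (2,5): δ = 68.04°  ·
  (2,6): δ = 16.64°  ✓
  (3,4): δ = 140.14°  ·
  (3,5): δ = 104.03°  ·
  (3,6): δ = 52.63°  ·
  (4,5): δ = 143.89°  ·
  (4,6): δ = 92.49°  ·
  (5,6): δ = 128.60°  ·
antipodal pairs: 5

count = 5; pairs: (0,3), (0,4), (1,5), (1,6), (2,6)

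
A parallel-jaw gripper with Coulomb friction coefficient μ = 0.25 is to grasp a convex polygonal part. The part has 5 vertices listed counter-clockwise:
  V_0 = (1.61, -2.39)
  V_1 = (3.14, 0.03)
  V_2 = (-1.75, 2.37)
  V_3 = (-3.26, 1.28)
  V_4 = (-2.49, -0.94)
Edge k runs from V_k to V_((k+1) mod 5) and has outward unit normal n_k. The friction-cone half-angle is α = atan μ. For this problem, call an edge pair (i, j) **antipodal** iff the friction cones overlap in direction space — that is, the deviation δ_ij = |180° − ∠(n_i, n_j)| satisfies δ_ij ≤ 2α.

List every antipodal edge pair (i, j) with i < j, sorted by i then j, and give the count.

count = 2; pairs: (0,2), (1,4)

α = atan 0.25 = 14.04°;  2α = 28.07°
n_0 = (+0.8452, -0.5344)
n_1 = (+0.4317, +0.9020)
n_2 = (-0.5853, +0.8108)
n_3 = (-0.9448, -0.3277)
n_4 = (-0.3334, -0.9428)
  (0,1): δ = 83.27°  ·
  (0,2): δ = 21.87°  ✓
  (0,3): δ = 51.43°  ·
  (0,4): δ = 102.83°  ·
  (1,2): δ = 118.60°  ·
  (1,3): δ = 45.30°  ·
  (1,4): δ = 6.10°  ✓
  (2,3): δ = 106.69°  ·
  (2,4): δ = 55.30°  ·
  (3,4): δ = 128.61°  ·
antipodal pairs: 2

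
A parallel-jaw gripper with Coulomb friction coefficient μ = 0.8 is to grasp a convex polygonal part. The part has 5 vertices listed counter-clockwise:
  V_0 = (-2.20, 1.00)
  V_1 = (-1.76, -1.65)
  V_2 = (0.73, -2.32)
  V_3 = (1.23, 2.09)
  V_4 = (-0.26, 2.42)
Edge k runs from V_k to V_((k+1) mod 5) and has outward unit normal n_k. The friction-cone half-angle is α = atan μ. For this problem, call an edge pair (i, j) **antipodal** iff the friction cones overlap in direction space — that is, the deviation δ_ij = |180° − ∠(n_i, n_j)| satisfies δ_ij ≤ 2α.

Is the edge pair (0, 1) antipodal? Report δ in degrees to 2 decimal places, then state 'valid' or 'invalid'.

δ = 114.49°, invalid

α = atan 0.8 = 38.66°;  2α = 77.32°
edge 0: e_0 = (+0.44, -2.65);  n_0 = (-0.9865, -0.1638)
edge 1: e_1 = (+2.49, -0.67);  n_1 = (-0.2598, -0.9657)
∠(n_0, n_1) = 65.51°
δ = |180° − 65.51°| = 114.49°
114.49° > 2α = 77.32°  →  invalid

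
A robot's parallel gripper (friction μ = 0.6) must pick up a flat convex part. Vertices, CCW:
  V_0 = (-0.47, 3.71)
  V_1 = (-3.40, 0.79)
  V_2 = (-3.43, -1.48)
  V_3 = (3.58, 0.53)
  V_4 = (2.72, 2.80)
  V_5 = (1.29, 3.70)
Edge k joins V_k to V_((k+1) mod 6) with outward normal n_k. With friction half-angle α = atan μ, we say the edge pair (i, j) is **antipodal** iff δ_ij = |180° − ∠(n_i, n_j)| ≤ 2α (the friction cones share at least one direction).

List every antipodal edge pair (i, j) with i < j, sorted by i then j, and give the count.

α = atan 0.6 = 30.96°;  2α = 61.93°
n_0 = (-0.7059, +0.7083)
n_1 = (-0.9999, +0.0132)
n_2 = (+0.2756, -0.9613)
n_3 = (+0.9351, +0.3543)
n_4 = (+0.5327, +0.8463)
n_5 = (+0.0057, +1.0000)
  (0,1): δ = 135.66°  ·
  (0,2): δ = 28.90°  ✓
  (0,3): δ = 65.85°  ·
  (0,4): δ = 102.91°  ·
  (0,5): δ = 134.77°  ·
  (1,2): δ = 73.24°  ·
  (1,3): δ = 21.51°  ✓
  (1,4): δ = 58.57°  ✓
  (1,5): δ = 90.43°  ·
  (2,3): δ = 85.25°  ·
  (2,4): δ = 48.18°  ✓
  (2,5): δ = 16.32°  ✓
  (3,4): δ = 142.93°  ·
  (3,5): δ = 111.07°  ·
  (4,5): δ = 148.14°  ·
antipodal pairs: 5

count = 5; pairs: (0,2), (1,3), (1,4), (2,4), (2,5)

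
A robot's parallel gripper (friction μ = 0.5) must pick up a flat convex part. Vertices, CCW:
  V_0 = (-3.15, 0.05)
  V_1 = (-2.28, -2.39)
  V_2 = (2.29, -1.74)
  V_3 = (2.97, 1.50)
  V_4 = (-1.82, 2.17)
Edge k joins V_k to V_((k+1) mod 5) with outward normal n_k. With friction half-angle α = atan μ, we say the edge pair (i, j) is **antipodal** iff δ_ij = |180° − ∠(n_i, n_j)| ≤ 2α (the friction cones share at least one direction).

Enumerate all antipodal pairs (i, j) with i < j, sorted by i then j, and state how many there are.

count = 4; pairs: (0,2), (1,3), (1,4), (2,4)

α = atan 0.5 = 26.57°;  2α = 53.13°
n_0 = (-0.9419, -0.3358)
n_1 = (+0.1408, -0.9900)
n_2 = (+0.9787, -0.2054)
n_3 = (+0.1385, +0.9904)
n_4 = (-0.8471, +0.5314)
  (0,1): δ = 101.53°  ·
  (0,2): δ = 31.48°  ✓
  (0,3): δ = 62.41°  ·
  (0,4): δ = 128.27°  ·
  (1,2): δ = 109.95°  ·
  (1,3): δ = 16.06°  ✓
  (1,4): δ = 49.80°  ✓
  (2,3): δ = 86.11°  ·
  (2,4): δ = 20.25°  ✓
  (3,4): δ = 114.14°  ·
antipodal pairs: 4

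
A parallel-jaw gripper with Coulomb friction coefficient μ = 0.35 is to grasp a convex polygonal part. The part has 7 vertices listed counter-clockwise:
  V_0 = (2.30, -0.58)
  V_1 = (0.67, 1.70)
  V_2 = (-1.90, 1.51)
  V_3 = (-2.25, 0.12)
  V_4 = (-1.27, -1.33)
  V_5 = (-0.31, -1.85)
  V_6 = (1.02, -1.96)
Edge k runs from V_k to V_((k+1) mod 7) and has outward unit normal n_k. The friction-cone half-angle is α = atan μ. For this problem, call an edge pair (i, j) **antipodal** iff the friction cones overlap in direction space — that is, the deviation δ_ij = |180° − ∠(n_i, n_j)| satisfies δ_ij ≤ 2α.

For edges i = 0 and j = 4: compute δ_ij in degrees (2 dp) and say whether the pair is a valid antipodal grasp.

α = atan 0.35 = 19.29°;  2α = 38.58°
edge 0: e_0 = (-1.63, +2.28);  n_0 = (+0.8135, +0.5816)
edge 4: e_4 = (+0.96, -0.52);  n_4 = (-0.4763, -0.8793)
∠(n_0, n_4) = 154.00°
δ = |180° − 154.00°| = 26.00°
26.00° ≤ 2α = 38.58°  →  valid

δ = 26.00°, valid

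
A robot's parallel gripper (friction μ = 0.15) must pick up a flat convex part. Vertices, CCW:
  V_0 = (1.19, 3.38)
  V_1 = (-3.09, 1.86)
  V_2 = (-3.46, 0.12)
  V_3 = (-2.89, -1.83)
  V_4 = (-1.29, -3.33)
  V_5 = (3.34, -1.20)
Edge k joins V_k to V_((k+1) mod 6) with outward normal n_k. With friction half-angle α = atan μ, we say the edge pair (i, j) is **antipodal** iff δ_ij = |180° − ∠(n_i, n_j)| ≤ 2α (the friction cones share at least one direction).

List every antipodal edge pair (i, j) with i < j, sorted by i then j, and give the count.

count = 2; pairs: (0,4), (2,5)

α = atan 0.15 = 8.53°;  2α = 17.06°
n_0 = (-0.3347, +0.9423)
n_1 = (-0.9781, +0.2080)
n_2 = (-0.9598, -0.2806)
n_3 = (-0.6839, -0.7295)
n_4 = (+0.4179, -0.9085)
n_5 = (+0.9052, +0.4249)
  (0,1): δ = 121.56°  ·
  (0,2): δ = 93.26°  ·
  (0,3): δ = 62.70°  ·
  (0,4): δ = 5.15°  ✓
  (0,5): δ = 95.59°  ·
  (1,2): δ = 151.70°  ·
  (1,3): δ = 121.15°  ·
  (1,4): δ = 53.29°  ·
  (1,5): δ = 37.15°  ·
  (2,3): δ = 149.45°  ·
  (2,4): δ = 81.59°  ·
  (2,5): δ = 8.85°  ✓
  (3,4): δ = 112.14°  ·
  (3,5): δ = 21.70°  ·
  (4,5): δ = 89.56°  ·
antipodal pairs: 2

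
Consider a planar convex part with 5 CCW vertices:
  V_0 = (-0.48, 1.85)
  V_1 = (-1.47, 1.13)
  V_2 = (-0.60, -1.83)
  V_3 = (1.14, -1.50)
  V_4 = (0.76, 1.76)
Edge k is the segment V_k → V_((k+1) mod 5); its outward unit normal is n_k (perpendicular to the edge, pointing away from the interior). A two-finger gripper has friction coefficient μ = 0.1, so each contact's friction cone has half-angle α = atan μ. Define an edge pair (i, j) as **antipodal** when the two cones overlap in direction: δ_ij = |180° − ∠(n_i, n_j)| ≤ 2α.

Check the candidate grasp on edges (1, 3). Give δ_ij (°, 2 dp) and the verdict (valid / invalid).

α = atan 0.1 = 5.71°;  2α = 11.42°
edge 1: e_1 = (+0.87, -2.96);  n_1 = (-0.9594, -0.2820)
edge 3: e_3 = (-0.38, +3.26);  n_3 = (+0.9933, +0.1158)
∠(n_1, n_3) = 170.27°
δ = |180° − 170.27°| = 9.73°
9.73° ≤ 2α = 11.42°  →  valid

δ = 9.73°, valid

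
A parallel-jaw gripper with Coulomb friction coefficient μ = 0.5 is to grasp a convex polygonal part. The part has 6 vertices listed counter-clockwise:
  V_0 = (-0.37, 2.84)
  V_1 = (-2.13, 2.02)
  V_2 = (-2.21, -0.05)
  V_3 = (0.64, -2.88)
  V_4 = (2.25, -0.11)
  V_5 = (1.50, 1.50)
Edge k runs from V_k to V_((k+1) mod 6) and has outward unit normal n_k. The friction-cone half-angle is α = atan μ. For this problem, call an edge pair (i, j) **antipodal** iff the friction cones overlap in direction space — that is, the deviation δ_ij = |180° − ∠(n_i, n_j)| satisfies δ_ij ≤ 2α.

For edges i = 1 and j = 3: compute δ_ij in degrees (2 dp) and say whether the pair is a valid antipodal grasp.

δ = 27.95°, valid

α = atan 0.5 = 26.57°;  2α = 53.13°
edge 1: e_1 = (-0.08, -2.07);  n_1 = (-0.9993, +0.0386)
edge 3: e_3 = (+1.61, +2.77);  n_3 = (+0.8646, -0.5025)
∠(n_1, n_3) = 152.05°
δ = |180° − 152.05°| = 27.95°
27.95° ≤ 2α = 53.13°  →  valid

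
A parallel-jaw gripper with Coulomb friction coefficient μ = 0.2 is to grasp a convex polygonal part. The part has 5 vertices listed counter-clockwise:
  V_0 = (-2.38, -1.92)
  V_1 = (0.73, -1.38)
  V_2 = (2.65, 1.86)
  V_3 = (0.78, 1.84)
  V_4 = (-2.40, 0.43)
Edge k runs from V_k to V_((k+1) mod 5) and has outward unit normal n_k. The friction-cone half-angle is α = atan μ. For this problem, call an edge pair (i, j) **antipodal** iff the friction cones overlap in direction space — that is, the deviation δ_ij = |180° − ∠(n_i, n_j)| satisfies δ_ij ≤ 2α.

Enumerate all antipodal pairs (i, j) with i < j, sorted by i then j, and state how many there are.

α = atan 0.2 = 11.31°;  2α = 22.62°
n_0 = (+0.1711, -0.9853)
n_1 = (+0.8603, -0.5098)
n_2 = (-0.0107, +0.9999)
n_3 = (-0.4053, +0.9142)
n_4 = (-1.0000, -0.0085)
  (0,1): δ = 130.50°  ·
  (0,2): δ = 9.24°  ✓
  (0,3): δ = 14.06°  ✓
  (0,4): δ = 80.64°  ·
  (1,2): δ = 58.74°  ·
  (1,3): δ = 35.44°  ·
  (1,4): δ = 31.14°  ·
  (2,3): δ = 156.70°  ·
  (2,4): δ = 90.13°  ·
  (3,4): δ = 113.42°  ·
antipodal pairs: 2

count = 2; pairs: (0,2), (0,3)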